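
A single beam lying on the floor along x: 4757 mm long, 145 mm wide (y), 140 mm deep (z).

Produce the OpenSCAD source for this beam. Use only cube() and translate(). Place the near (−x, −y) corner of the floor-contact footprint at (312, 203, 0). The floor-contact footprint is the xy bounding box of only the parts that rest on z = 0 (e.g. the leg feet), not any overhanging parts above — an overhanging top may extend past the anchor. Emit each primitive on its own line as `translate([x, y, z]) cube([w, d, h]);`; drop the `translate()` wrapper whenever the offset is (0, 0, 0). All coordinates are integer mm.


translate([312, 203, 0]) cube([4757, 145, 140]);


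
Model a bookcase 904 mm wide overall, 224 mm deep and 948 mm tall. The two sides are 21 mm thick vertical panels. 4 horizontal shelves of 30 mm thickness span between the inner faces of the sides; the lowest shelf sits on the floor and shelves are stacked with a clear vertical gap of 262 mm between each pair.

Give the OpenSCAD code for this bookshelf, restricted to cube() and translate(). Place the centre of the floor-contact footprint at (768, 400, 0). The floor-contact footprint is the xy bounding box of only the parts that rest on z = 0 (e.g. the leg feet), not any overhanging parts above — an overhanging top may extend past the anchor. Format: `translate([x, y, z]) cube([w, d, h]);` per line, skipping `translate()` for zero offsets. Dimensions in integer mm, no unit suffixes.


translate([316, 288, 0]) cube([21, 224, 948]);
translate([1199, 288, 0]) cube([21, 224, 948]);
translate([337, 288, 0]) cube([862, 224, 30]);
translate([337, 288, 292]) cube([862, 224, 30]);
translate([337, 288, 584]) cube([862, 224, 30]);
translate([337, 288, 876]) cube([862, 224, 30]);


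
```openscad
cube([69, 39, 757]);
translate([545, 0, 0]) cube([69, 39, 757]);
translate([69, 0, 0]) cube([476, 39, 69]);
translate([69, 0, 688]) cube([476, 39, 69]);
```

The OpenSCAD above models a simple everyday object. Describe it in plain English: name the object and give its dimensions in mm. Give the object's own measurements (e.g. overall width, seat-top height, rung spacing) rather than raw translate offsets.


A rectangular picture frame lying in the x–z plane (depth along y). The opening is 476 mm wide (x) by 619 mm tall (z), surrounded by a border 69 mm wide on all four sides. The frame is 39 mm deep and is made of two full-height vertical stiles with two horizontal rails fitted between them.


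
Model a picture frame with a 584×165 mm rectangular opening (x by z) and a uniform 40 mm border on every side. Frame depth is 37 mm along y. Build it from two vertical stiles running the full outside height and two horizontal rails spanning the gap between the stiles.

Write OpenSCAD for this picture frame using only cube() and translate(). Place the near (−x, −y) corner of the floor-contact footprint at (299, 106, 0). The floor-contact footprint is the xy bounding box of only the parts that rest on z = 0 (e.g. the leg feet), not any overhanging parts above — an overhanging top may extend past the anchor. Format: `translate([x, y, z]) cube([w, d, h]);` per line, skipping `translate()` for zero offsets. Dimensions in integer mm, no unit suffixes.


translate([299, 106, 0]) cube([40, 37, 245]);
translate([923, 106, 0]) cube([40, 37, 245]);
translate([339, 106, 0]) cube([584, 37, 40]);
translate([339, 106, 205]) cube([584, 37, 40]);


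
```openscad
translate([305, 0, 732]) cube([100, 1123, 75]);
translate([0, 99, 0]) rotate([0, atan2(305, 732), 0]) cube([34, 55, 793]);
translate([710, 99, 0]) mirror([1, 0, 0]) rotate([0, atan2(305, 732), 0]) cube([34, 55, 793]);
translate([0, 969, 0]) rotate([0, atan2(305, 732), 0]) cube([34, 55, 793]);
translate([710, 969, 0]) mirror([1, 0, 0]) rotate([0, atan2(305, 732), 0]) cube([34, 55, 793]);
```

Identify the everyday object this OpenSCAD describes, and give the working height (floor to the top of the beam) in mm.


A sawhorse. The overall height is 807 mm.

A beam across two mirrored pairs of raked legs — a sawhorse. The beam's underside is at z = 732 (matching the legs' vertical rise in atan2(305, 732)) and the beam is 75 mm tall, so its top is at 732 + 75 = 807 mm. The raked legs top out at the beam's underside, so that is the highest point.


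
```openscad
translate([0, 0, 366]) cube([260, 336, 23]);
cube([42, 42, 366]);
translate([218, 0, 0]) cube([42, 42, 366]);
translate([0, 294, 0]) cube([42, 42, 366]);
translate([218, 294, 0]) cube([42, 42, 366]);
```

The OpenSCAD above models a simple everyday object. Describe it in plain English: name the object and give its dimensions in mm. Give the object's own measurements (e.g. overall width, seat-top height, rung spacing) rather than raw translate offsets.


A four-legged stool. The seat is a 260×336×23 mm slab whose top surface is at z = 389 mm; four square legs, each 42×42 mm in cross-section, run from the floor (z = 0) to the underside of the seat, each flush with a corner of the seat.


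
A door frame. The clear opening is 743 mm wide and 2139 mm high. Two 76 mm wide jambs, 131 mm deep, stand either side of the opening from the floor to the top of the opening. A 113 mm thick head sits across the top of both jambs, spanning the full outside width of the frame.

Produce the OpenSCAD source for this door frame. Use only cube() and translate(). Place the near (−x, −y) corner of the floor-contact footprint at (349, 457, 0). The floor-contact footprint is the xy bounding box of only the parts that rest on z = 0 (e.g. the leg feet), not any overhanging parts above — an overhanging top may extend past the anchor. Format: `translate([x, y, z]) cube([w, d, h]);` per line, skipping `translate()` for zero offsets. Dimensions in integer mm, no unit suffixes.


translate([349, 457, 0]) cube([76, 131, 2139]);
translate([1168, 457, 0]) cube([76, 131, 2139]);
translate([349, 457, 2139]) cube([895, 131, 113]);


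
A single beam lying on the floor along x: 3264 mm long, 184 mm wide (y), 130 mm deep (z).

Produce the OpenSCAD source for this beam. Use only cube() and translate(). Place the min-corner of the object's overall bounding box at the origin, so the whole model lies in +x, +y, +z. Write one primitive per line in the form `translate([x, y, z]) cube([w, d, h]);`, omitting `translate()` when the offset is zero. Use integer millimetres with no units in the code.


cube([3264, 184, 130]);


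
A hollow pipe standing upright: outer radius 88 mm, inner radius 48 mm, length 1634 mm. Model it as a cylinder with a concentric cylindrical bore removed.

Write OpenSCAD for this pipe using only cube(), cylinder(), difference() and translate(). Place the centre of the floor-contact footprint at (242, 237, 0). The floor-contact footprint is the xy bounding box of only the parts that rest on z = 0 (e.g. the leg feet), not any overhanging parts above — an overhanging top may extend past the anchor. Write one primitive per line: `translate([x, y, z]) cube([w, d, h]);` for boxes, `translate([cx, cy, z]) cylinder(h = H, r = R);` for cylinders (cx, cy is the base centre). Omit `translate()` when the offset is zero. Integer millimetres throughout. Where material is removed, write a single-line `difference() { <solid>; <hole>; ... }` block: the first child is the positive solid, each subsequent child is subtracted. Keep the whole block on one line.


difference() { translate([242, 237, 0]) cylinder(h = 1634, r = 88); translate([242, 237, 0]) cylinder(h = 1634, r = 48); }


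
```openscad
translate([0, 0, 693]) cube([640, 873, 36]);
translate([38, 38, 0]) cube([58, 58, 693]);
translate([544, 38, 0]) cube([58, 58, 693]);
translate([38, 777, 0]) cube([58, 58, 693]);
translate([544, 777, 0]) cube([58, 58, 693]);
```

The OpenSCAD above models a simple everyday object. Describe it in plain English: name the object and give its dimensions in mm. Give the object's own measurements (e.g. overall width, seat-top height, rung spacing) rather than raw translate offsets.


A table: top 640 mm (x) × 873 mm (y), 36 mm thick, upper face at z = 729 mm, on four 58×58 mm square legs, each inset 38 mm from the nearest pair of top edges from z = 0 to the bottom of the top.


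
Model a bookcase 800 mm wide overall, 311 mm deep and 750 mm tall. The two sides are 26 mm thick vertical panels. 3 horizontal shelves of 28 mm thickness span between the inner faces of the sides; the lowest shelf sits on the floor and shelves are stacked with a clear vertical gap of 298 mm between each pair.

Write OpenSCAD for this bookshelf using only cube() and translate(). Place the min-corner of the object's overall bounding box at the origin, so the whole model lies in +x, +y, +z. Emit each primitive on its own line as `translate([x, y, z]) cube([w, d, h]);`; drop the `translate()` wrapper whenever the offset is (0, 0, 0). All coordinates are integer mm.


cube([26, 311, 750]);
translate([774, 0, 0]) cube([26, 311, 750]);
translate([26, 0, 0]) cube([748, 311, 28]);
translate([26, 0, 326]) cube([748, 311, 28]);
translate([26, 0, 652]) cube([748, 311, 28]);


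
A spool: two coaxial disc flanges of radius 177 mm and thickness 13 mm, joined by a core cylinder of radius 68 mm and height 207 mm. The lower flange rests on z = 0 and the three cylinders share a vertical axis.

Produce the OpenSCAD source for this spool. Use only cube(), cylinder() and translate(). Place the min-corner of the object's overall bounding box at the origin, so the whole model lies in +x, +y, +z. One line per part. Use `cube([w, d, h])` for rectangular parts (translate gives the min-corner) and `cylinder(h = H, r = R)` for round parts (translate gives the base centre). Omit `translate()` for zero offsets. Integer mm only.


translate([177, 177, 0]) cylinder(h = 13, r = 177);
translate([177, 177, 13]) cylinder(h = 207, r = 68);
translate([177, 177, 220]) cylinder(h = 13, r = 177);


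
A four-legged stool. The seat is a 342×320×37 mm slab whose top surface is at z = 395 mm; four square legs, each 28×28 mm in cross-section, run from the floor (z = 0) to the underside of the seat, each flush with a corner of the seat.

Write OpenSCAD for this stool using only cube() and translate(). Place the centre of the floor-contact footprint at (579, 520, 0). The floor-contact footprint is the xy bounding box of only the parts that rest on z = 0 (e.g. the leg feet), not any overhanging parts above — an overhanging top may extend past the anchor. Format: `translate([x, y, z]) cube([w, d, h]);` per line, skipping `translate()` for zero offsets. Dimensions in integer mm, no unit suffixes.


translate([408, 360, 358]) cube([342, 320, 37]);
translate([408, 360, 0]) cube([28, 28, 358]);
translate([722, 360, 0]) cube([28, 28, 358]);
translate([408, 652, 0]) cube([28, 28, 358]);
translate([722, 652, 0]) cube([28, 28, 358]);


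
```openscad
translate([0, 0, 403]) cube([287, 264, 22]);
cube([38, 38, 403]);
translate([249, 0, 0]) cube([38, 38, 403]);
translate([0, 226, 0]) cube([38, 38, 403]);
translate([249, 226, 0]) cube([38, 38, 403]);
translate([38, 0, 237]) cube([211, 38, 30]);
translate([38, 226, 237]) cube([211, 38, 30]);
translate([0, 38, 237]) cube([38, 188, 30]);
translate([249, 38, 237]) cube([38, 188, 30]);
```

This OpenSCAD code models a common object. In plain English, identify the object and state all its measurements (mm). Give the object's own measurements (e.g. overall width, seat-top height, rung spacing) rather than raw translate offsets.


A four-legged stool. The seat is a 287×264×22 mm slab whose top surface is at z = 425 mm; four square legs, each 38×38 mm in cross-section, run from the floor (z = 0) to the underside of the seat, each flush with a corner of the seat. Four stretchers, 38 mm wide and 30 mm tall, connect adjacent legs with their undersides at z = 237 mm, each running between the inner faces of the legs it joins and aligned with the legs' outer faces on the other axis.


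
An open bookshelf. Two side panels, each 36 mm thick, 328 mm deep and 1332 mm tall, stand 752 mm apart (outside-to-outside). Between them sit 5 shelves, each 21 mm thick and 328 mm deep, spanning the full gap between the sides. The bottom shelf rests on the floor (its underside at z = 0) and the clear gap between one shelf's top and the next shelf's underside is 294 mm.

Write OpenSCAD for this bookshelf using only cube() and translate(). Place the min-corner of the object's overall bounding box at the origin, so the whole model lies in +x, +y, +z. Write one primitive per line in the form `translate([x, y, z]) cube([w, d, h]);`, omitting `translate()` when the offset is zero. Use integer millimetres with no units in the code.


cube([36, 328, 1332]);
translate([716, 0, 0]) cube([36, 328, 1332]);
translate([36, 0, 0]) cube([680, 328, 21]);
translate([36, 0, 315]) cube([680, 328, 21]);
translate([36, 0, 630]) cube([680, 328, 21]);
translate([36, 0, 945]) cube([680, 328, 21]);
translate([36, 0, 1260]) cube([680, 328, 21]);


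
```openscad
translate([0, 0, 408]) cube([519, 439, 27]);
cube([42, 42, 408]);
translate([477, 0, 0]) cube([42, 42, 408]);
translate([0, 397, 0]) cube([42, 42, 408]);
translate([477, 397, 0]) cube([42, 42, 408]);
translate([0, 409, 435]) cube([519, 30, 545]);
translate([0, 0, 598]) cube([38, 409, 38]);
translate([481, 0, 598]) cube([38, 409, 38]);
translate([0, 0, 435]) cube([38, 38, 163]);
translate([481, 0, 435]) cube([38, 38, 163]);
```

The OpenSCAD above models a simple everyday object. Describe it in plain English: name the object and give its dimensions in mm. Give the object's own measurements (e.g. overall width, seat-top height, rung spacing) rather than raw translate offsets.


A chair. The seat is a 519×439×27 mm slab with its top at z = 435 mm, on four 42×42 mm corner legs (flush with the seat edges, standing on z = 0). A flat backrest 30 mm thick, 545 mm tall, spans the full seat width and rises from the seat top along its +y edge, rear face flush with the rear of the seat. Two armrests of 38×38 mm section run along each side from the seat's front edge to the front of the backrest, top faces 201 mm above the seat top and outer faces flush with the seat's x-edges; a 38×38 mm post under the front of each armrest stands on the seat at the front corner.


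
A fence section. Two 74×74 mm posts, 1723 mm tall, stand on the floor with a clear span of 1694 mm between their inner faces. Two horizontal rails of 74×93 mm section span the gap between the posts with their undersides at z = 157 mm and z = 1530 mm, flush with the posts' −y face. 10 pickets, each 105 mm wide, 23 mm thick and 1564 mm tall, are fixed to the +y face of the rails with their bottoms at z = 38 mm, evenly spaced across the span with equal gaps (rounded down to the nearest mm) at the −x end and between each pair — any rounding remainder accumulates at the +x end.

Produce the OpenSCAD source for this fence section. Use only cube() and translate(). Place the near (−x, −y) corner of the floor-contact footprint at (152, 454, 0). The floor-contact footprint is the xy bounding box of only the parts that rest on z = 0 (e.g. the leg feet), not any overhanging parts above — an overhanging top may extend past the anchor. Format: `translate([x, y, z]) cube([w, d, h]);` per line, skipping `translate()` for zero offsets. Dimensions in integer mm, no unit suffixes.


translate([152, 454, 0]) cube([74, 74, 1723]);
translate([1920, 454, 0]) cube([74, 74, 1723]);
translate([226, 454, 157]) cube([1694, 74, 93]);
translate([226, 454, 1530]) cube([1694, 74, 93]);
translate([284, 528, 38]) cube([105, 23, 1564]);
translate([447, 528, 38]) cube([105, 23, 1564]);
translate([610, 528, 38]) cube([105, 23, 1564]);
translate([773, 528, 38]) cube([105, 23, 1564]);
translate([936, 528, 38]) cube([105, 23, 1564]);
translate([1099, 528, 38]) cube([105, 23, 1564]);
translate([1262, 528, 38]) cube([105, 23, 1564]);
translate([1425, 528, 38]) cube([105, 23, 1564]);
translate([1588, 528, 38]) cube([105, 23, 1564]);
translate([1751, 528, 38]) cube([105, 23, 1564]);


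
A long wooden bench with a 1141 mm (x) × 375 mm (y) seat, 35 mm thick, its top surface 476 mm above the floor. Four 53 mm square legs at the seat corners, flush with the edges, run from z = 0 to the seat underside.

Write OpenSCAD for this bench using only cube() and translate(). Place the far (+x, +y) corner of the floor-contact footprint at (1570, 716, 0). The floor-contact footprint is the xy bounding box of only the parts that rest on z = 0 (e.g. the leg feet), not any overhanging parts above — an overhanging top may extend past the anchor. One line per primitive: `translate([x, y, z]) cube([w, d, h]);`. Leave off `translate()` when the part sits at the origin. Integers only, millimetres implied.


translate([429, 341, 441]) cube([1141, 375, 35]);
translate([429, 341, 0]) cube([53, 53, 441]);
translate([429, 663, 0]) cube([53, 53, 441]);
translate([1517, 341, 0]) cube([53, 53, 441]);
translate([1517, 663, 0]) cube([53, 53, 441]);


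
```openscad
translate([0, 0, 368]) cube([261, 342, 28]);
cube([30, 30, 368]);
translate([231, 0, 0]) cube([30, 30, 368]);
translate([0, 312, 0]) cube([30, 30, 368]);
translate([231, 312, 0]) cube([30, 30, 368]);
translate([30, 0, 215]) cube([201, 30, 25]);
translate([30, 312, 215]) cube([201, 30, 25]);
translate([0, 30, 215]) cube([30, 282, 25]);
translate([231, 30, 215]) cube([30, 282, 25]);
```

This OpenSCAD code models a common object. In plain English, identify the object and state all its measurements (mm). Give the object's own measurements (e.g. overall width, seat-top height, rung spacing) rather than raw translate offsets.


A simple wooden stool: a rectangular seat 261 mm (x) by 342 mm (y), 28 mm thick, top face at z = 396 mm, on four square legs, each 30×30 mm in cross-section. The legs rest on z = 0, each flush with a corner of the seat. Four stretchers, 30 mm wide and 25 mm tall, connect adjacent legs with their undersides at z = 215 mm, each running between the inner faces of the legs it joins and aligned with the legs' outer faces on the other axis.


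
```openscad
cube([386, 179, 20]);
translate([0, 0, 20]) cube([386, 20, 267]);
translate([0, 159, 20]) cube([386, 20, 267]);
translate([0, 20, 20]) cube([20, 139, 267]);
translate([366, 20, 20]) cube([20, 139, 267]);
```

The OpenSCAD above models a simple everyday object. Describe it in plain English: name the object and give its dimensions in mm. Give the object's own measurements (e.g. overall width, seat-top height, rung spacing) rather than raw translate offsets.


An open-topped rectangular box: outside dimensions 386×179×287 mm, with a uniform wall and base thickness of 20 mm. The base is a full 386×179 slab on the floor; four walls sit on top of the base. The front and back walls (the −y and +y sides) span the full width; the two side walls fit between them.


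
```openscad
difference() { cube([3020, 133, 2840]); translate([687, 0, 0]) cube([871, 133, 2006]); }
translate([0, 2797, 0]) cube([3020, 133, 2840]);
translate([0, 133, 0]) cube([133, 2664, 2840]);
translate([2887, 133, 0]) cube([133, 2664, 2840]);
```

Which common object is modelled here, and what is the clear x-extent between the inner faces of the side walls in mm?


A single room. The interior width is 2754 mm.

Four walls enclosing a rectangle with a door in the front wall — a room. Outside width 3020 minus two 133 mm walls gives 2754 mm.


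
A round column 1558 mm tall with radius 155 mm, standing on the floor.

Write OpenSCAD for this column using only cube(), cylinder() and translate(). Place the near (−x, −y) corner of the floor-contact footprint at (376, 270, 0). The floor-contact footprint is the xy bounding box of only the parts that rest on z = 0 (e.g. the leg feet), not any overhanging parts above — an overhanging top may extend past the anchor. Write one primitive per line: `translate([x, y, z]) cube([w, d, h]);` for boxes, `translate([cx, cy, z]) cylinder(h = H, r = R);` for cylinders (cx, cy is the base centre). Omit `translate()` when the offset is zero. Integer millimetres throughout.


translate([531, 425, 0]) cylinder(h = 1558, r = 155);


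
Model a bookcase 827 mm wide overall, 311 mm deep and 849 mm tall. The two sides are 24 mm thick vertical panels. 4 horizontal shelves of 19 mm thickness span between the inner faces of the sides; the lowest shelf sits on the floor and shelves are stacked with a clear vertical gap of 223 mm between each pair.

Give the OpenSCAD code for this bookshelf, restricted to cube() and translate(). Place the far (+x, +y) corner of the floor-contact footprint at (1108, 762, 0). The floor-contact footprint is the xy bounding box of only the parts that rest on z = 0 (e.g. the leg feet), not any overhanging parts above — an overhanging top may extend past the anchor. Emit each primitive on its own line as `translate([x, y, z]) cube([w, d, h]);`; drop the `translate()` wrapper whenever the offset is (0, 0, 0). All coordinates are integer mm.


translate([281, 451, 0]) cube([24, 311, 849]);
translate([1084, 451, 0]) cube([24, 311, 849]);
translate([305, 451, 0]) cube([779, 311, 19]);
translate([305, 451, 242]) cube([779, 311, 19]);
translate([305, 451, 484]) cube([779, 311, 19]);
translate([305, 451, 726]) cube([779, 311, 19]);


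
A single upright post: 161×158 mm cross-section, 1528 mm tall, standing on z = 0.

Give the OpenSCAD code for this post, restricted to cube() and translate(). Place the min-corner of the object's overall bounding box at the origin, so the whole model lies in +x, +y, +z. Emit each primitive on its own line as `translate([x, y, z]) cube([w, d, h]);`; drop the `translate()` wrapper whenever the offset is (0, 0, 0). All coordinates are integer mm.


cube([161, 158, 1528]);


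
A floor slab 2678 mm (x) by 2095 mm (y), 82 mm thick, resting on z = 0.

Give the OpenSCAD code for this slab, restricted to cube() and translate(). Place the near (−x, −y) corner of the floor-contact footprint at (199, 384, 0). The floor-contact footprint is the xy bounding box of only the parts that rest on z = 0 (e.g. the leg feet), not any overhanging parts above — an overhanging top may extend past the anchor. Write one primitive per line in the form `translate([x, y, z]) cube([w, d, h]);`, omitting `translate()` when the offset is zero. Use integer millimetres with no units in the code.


translate([199, 384, 0]) cube([2678, 2095, 82]);


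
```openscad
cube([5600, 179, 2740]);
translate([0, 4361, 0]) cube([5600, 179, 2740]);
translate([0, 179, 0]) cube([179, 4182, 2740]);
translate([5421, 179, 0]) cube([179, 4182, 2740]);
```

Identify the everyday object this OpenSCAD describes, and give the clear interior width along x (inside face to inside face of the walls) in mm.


A house (or room) frame. The interior width is 5242 mm.

Four 2740 mm walls enclosing a rectangle with no floor or roof — a room or house frame. Outside width is 5600 mm and wall thickness is 179 mm, so the interior width is 5600 − 2 × 179 = 5242 mm.


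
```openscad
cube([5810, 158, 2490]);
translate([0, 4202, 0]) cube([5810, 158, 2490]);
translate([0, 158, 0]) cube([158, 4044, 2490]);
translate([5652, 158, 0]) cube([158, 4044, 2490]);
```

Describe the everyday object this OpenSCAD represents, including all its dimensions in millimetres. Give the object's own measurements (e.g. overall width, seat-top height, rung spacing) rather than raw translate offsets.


The wall frame of a small rectangular building: four walls, each 2490 mm tall and 158 mm thick, enclosing a footprint 5810 mm (x) by 4360 mm (y) outside-to-outside, with no floor or roof. The front and back walls (the −y and +y sides) span the full width; the two side walls fit between them.


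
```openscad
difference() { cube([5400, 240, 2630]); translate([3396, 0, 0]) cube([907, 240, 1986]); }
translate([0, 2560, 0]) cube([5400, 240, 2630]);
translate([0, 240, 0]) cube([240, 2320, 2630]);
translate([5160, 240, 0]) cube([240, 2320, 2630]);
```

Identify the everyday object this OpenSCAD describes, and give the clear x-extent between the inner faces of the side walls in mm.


A single room. The interior width is 4920 mm.

Four walls enclosing a rectangle with a door in the front wall — a room. Outside width 5400 minus two 240 mm walls gives 4920 mm.


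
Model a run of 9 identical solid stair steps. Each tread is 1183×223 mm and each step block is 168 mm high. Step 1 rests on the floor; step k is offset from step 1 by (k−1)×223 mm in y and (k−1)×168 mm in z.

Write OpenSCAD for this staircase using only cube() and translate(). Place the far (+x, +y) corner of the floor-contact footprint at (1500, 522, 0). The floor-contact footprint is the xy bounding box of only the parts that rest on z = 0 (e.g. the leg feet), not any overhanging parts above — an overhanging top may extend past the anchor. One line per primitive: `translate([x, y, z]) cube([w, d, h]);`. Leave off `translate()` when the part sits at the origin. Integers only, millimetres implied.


translate([317, 299, 0]) cube([1183, 223, 168]);
translate([317, 522, 168]) cube([1183, 223, 168]);
translate([317, 745, 336]) cube([1183, 223, 168]);
translate([317, 968, 504]) cube([1183, 223, 168]);
translate([317, 1191, 672]) cube([1183, 223, 168]);
translate([317, 1414, 840]) cube([1183, 223, 168]);
translate([317, 1637, 1008]) cube([1183, 223, 168]);
translate([317, 1860, 1176]) cube([1183, 223, 168]);
translate([317, 2083, 1344]) cube([1183, 223, 168]);


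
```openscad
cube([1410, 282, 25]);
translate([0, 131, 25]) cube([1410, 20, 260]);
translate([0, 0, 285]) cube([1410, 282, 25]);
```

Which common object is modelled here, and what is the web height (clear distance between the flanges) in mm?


An I-beam. The web height is 260 mm.

Two wide flanges with a thin centred web — an I-beam. Overall 310 mm minus two 25 mm flanges gives a web of 310 − 2·25 = 260 mm.


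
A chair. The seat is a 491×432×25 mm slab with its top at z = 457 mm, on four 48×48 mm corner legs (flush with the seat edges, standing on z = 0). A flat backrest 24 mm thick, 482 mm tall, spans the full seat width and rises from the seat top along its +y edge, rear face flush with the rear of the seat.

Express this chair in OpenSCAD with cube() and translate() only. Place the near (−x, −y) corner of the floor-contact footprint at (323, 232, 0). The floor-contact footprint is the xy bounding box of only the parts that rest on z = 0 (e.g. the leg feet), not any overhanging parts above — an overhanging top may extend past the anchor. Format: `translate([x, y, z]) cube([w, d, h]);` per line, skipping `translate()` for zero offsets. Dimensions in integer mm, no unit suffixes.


translate([323, 232, 432]) cube([491, 432, 25]);
translate([323, 232, 0]) cube([48, 48, 432]);
translate([766, 232, 0]) cube([48, 48, 432]);
translate([323, 616, 0]) cube([48, 48, 432]);
translate([766, 616, 0]) cube([48, 48, 432]);
translate([323, 640, 457]) cube([491, 24, 482]);


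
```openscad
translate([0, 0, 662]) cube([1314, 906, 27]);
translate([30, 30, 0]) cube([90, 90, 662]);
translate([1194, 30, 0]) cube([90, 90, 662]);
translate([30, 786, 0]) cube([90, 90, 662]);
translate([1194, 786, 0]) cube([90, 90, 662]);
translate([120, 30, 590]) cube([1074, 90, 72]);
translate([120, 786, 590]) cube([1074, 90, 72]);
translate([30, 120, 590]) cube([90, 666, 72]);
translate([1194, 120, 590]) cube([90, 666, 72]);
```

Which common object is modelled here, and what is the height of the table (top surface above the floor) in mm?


A table. The table height is 689 mm.

A 1314×906×27 slab sits at z = 662 on four 90 mm square posts — a table. The top surface is at 662 + 27 = 689 mm.


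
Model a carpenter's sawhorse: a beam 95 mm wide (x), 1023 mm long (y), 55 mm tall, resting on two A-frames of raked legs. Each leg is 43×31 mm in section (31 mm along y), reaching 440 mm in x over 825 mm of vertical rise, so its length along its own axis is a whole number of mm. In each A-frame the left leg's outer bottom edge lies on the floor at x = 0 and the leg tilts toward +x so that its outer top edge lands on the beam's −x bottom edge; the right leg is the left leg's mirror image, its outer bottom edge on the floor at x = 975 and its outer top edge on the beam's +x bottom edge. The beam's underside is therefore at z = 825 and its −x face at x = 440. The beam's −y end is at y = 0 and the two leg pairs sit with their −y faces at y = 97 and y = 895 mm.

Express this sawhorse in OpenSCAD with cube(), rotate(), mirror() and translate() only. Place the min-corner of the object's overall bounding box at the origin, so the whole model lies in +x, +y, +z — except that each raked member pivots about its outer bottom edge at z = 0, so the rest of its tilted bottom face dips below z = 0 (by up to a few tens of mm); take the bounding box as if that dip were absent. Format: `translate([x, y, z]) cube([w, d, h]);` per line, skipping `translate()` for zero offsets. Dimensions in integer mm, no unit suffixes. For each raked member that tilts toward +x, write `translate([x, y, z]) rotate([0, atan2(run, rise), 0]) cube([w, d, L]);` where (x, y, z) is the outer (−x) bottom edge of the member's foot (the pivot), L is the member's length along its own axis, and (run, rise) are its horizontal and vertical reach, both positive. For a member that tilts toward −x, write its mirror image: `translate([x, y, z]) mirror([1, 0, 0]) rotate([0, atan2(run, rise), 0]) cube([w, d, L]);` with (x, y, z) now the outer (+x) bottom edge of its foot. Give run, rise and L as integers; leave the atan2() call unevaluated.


// leg length = √(440² + 825²) = 935
// right-leg outer foot x = 2·440 + 95 = 975
// beam min-corner = (440, 0, 825)
translate([440, 0, 825]) cube([95, 1023, 55]);
translate([0, 97, 0]) rotate([0, atan2(440, 825), 0]) cube([43, 31, 935]);
translate([975, 97, 0]) mirror([1, 0, 0]) rotate([0, atan2(440, 825), 0]) cube([43, 31, 935]);
translate([0, 895, 0]) rotate([0, atan2(440, 825), 0]) cube([43, 31, 935]);
translate([975, 895, 0]) mirror([1, 0, 0]) rotate([0, atan2(440, 825), 0]) cube([43, 31, 935]);


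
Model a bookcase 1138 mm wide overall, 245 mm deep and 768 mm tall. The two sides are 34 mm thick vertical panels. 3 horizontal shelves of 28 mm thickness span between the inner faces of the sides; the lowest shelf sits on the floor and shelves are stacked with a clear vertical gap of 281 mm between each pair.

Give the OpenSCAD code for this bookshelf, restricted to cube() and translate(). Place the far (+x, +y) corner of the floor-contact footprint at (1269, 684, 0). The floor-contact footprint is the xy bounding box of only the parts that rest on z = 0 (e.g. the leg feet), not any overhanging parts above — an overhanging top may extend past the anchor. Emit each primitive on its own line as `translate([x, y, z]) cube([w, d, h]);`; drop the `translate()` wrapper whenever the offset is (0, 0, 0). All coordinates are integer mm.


translate([131, 439, 0]) cube([34, 245, 768]);
translate([1235, 439, 0]) cube([34, 245, 768]);
translate([165, 439, 0]) cube([1070, 245, 28]);
translate([165, 439, 309]) cube([1070, 245, 28]);
translate([165, 439, 618]) cube([1070, 245, 28]);


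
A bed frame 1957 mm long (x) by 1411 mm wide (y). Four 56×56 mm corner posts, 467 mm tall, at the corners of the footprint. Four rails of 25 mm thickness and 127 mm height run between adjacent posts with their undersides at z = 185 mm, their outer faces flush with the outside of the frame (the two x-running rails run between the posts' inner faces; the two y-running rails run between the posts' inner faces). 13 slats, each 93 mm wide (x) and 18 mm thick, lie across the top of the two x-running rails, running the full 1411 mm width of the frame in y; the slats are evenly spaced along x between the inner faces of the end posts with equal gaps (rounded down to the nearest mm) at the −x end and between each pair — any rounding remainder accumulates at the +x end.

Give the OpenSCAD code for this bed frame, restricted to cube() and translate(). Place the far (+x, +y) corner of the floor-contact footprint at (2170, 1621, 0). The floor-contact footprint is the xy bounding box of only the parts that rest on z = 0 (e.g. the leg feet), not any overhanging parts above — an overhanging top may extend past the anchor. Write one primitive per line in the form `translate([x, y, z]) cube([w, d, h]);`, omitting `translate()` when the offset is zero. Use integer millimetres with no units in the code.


translate([213, 210, 0]) cube([56, 56, 467]);
translate([213, 1565, 0]) cube([56, 56, 467]);
translate([2114, 210, 0]) cube([56, 56, 467]);
translate([2114, 1565, 0]) cube([56, 56, 467]);
translate([269, 210, 185]) cube([1845, 25, 127]);
translate([269, 1596, 185]) cube([1845, 25, 127]);
translate([213, 266, 185]) cube([25, 1299, 127]);
translate([2145, 266, 185]) cube([25, 1299, 127]);
translate([314, 210, 312]) cube([93, 1411, 18]);
translate([452, 210, 312]) cube([93, 1411, 18]);
translate([590, 210, 312]) cube([93, 1411, 18]);
translate([728, 210, 312]) cube([93, 1411, 18]);
translate([866, 210, 312]) cube([93, 1411, 18]);
translate([1004, 210, 312]) cube([93, 1411, 18]);
translate([1142, 210, 312]) cube([93, 1411, 18]);
translate([1280, 210, 312]) cube([93, 1411, 18]);
translate([1418, 210, 312]) cube([93, 1411, 18]);
translate([1556, 210, 312]) cube([93, 1411, 18]);
translate([1694, 210, 312]) cube([93, 1411, 18]);
translate([1832, 210, 312]) cube([93, 1411, 18]);
translate([1970, 210, 312]) cube([93, 1411, 18]);


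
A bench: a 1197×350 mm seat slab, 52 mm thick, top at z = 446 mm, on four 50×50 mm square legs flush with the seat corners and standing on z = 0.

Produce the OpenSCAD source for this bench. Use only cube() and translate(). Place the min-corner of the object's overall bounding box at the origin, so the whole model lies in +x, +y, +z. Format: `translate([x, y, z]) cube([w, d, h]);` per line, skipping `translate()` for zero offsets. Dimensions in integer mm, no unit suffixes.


translate([0, 0, 394]) cube([1197, 350, 52]);
cube([50, 50, 394]);
translate([0, 300, 0]) cube([50, 50, 394]);
translate([1147, 0, 0]) cube([50, 50, 394]);
translate([1147, 300, 0]) cube([50, 50, 394]);


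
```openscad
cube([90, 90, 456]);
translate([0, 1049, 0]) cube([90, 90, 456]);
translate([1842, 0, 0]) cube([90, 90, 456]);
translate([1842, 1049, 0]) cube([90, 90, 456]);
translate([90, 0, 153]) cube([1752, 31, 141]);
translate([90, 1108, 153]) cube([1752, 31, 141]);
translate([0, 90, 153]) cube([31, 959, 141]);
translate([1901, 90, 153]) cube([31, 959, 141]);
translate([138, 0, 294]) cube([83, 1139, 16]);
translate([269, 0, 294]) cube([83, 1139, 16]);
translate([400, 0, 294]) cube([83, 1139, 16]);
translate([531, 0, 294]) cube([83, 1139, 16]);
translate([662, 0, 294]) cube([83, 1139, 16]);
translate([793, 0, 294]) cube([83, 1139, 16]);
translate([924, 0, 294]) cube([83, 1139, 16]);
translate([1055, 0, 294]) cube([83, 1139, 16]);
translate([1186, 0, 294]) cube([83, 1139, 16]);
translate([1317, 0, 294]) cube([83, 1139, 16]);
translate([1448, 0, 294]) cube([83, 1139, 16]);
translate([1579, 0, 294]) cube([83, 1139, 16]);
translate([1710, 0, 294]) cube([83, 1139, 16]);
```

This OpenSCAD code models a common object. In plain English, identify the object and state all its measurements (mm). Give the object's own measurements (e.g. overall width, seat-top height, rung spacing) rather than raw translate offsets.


A bed frame 1932 mm long (x) by 1139 mm wide (y). Four 90×90 mm corner posts, 456 mm tall, at the corners of the footprint. Four rails of 31 mm thickness and 141 mm height run between adjacent posts with their undersides at z = 153 mm, their outer faces flush with the outside of the frame (the two x-running rails run between the posts' inner faces; the two y-running rails run between the posts' inner faces). 13 slats, each 83 mm wide (x) and 16 mm thick, lie across the top of the two x-running rails, running the full 1139 mm width of the frame in y; along x they sit between the end posts with a 48 mm gap after the −x posts and between neighbouring slats, leaving 49 mm before the +x posts.


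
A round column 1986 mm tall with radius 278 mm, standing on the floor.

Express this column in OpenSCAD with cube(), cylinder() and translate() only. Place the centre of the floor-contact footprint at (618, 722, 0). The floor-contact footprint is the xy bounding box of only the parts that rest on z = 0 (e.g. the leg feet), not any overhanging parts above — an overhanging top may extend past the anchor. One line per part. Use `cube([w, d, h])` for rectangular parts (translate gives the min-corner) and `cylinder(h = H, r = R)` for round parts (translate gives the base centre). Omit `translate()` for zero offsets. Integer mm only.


translate([618, 722, 0]) cylinder(h = 1986, r = 278);


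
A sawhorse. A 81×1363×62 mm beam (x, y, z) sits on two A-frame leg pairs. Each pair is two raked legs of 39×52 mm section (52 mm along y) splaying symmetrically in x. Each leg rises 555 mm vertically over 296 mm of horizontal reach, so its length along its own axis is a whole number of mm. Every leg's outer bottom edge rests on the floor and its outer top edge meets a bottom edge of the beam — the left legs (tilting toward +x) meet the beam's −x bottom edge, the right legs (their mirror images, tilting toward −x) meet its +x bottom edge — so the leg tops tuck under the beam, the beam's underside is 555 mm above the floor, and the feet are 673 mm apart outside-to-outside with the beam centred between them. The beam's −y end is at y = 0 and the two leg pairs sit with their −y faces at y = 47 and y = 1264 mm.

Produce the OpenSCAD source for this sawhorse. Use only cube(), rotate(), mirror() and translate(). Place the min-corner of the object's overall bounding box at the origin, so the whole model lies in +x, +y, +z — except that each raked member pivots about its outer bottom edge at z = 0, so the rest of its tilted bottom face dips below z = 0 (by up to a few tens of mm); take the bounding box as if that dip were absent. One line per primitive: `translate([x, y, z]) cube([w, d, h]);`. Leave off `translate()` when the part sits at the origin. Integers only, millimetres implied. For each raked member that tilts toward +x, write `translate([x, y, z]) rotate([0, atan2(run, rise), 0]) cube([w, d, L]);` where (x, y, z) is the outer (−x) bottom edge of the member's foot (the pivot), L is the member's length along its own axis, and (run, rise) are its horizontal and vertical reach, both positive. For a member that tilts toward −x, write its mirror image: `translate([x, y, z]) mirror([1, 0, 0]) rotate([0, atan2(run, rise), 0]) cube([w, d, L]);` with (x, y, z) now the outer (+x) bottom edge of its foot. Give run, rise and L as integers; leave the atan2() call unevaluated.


translate([296, 0, 555]) cube([81, 1363, 62]);
translate([0, 47, 0]) rotate([0, atan2(296, 555), 0]) cube([39, 52, 629]);
translate([673, 47, 0]) mirror([1, 0, 0]) rotate([0, atan2(296, 555), 0]) cube([39, 52, 629]);
translate([0, 1264, 0]) rotate([0, atan2(296, 555), 0]) cube([39, 52, 629]);
translate([673, 1264, 0]) mirror([1, 0, 0]) rotate([0, atan2(296, 555), 0]) cube([39, 52, 629]);


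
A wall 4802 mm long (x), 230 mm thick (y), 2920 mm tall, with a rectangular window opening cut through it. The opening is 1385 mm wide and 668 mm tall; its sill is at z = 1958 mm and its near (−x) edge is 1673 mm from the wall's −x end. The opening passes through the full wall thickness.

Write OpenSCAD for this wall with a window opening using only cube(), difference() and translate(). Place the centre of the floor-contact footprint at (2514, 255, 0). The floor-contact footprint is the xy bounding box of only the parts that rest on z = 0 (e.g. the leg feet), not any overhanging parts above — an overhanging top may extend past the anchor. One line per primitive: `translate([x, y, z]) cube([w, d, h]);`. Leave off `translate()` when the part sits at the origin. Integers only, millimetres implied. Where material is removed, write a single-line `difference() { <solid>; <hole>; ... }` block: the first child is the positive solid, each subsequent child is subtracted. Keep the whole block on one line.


difference() { translate([113, 140, 0]) cube([4802, 230, 2920]); translate([1786, 140, 1958]) cube([1385, 230, 668]); }
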